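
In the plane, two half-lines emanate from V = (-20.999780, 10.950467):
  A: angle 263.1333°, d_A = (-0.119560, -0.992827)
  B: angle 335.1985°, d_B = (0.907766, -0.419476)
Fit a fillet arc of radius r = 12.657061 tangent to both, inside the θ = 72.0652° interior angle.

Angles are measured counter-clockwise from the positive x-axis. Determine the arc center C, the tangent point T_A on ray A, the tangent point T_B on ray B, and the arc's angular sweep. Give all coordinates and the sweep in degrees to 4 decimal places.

center=(-10.5139,-7.8381) T_A=(-23.0801,-6.3248) T_B=(-5.2045,3.6515) sweep=107.9348

bisector direction at 299.1659° = (0.487340,-0.873212)
center distance |VC| = r/sin(θ/2) = 12.657061/sin(36.0326°) = 21.516632
C = V + |VC|·bis = (-10.5139,-7.8381)
T_A = V + ((C−V)·d_A)·d_A = V + 17.4001·d_A = (-23.0801,-6.3248)
T_B = V + ((C−V)·d_B)·d_B = V + 17.4001·d_B = (-5.2045,3.6515)
sweep = 180° − θ = 107.9348°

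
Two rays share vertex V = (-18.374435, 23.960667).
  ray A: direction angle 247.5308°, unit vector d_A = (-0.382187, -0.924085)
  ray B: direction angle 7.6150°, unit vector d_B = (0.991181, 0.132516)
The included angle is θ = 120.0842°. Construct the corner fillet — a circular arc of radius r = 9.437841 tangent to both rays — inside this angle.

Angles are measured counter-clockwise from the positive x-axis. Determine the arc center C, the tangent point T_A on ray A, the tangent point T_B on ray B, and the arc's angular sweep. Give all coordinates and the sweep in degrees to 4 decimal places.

center=(-11.7320,15.3269) T_A=(-20.4534,18.9339) T_B=(-12.9827,24.6815) sweep=59.9158

bisector direction at 307.5729° = (0.609770,-0.792578)
center distance |VC| = r/sin(θ/2) = 9.437841/sin(60.0421°) = 10.893262
C = V + |VC|·bis = (-11.7320,15.3269)
T_A = V + ((C−V)·d_A)·d_A = V + 5.4397·d_A = (-20.4534,18.9339)
T_B = V + ((C−V)·d_B)·d_B = V + 5.4397·d_B = (-12.9827,24.6815)
sweep = 180° − θ = 59.9158°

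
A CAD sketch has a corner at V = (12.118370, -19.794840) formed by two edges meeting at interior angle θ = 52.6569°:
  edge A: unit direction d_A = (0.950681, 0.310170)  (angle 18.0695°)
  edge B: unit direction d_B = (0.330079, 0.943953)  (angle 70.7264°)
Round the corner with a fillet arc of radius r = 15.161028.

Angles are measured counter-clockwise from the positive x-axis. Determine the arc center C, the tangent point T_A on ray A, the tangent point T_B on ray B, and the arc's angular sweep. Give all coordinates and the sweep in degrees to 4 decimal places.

bisector direction at 44.3980° = (0.714498,0.699638)
center distance |VC| = r/sin(θ/2) = 15.161028/sin(26.3285°) = 34.183701
C = V + |VC|·bis = (36.5425,4.1214)
T_A = V + ((C−V)·d_A)·d_A = V + 30.6377·d_A = (41.2450,-10.2919)
T_B = V + ((C−V)·d_B)·d_B = V + 30.6377·d_B = (22.2312,9.1257)
sweep = 180° − θ = 127.3431°

center=(36.5425,4.1214) T_A=(41.2450,-10.2919) T_B=(22.2312,9.1257) sweep=127.3431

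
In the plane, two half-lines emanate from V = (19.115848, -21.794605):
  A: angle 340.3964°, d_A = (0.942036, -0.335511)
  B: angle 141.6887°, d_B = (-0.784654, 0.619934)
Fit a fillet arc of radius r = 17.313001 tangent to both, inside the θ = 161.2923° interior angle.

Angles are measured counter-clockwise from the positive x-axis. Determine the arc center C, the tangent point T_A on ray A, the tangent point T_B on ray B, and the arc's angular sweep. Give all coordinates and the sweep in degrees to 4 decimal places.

bisector direction at 61.0426° = (0.484160,0.874980)
center distance |VC| = r/sin(θ/2) = 17.313001/sin(80.6462°) = 17.546307
C = V + |VC|·bis = (27.6111,-6.4419)
T_A = V + ((C−V)·d_A)·d_A = V + 2.8518·d_A = (21.8024,-22.7514)
T_B = V + ((C−V)·d_B)·d_B = V + 2.8518·d_B = (16.8782,-20.0267)
sweep = 180° − θ = 18.7077°

center=(27.6111,-6.4419) T_A=(21.8024,-22.7514) T_B=(16.8782,-20.0267) sweep=18.7077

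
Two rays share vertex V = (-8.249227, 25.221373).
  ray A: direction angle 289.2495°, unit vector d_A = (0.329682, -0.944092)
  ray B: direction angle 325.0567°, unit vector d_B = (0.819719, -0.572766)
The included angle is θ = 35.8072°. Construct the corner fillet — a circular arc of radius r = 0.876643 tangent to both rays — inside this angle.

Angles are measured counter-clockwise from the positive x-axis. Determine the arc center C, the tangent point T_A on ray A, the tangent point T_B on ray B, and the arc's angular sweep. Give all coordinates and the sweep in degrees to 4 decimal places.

bisector direction at 307.1531° = (0.603947,-0.797025)
center distance |VC| = r/sin(θ/2) = 0.876643/sin(17.9036°) = 2.851647
C = V + |VC|·bis = (-6.5270,22.9485)
T_A = V + ((C−V)·d_A)·d_A = V + 2.7136·d_A = (-7.3546,22.6595)
T_B = V + ((C−V)·d_B)·d_B = V + 2.7136·d_B = (-6.0249,23.6671)
sweep = 180° − θ = 144.1928°

center=(-6.5270,22.9485) T_A=(-7.3546,22.6595) T_B=(-6.0249,23.6671) sweep=144.1928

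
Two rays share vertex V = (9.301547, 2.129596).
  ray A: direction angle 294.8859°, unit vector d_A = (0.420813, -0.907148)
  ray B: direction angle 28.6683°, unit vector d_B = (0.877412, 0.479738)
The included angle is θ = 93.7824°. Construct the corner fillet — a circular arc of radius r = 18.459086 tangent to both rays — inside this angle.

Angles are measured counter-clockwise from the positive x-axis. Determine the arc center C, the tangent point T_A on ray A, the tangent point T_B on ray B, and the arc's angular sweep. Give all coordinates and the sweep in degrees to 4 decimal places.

center=(33.3179,-5.7772) T_A=(16.5728,-13.5450) T_B=(24.4624,10.4190) sweep=86.2176

bisector direction at 341.7771° = (0.949847,-0.312715)
center distance |VC| = r/sin(θ/2) = 18.459086/sin(46.8912°) = 25.284434
C = V + |VC|·bis = (33.3179,-5.7772)
T_A = V + ((C−V)·d_A)·d_A = V + 17.2790·d_A = (16.5728,-13.5450)
T_B = V + ((C−V)·d_B)·d_B = V + 17.2790·d_B = (24.4624,10.4190)
sweep = 180° − θ = 86.2176°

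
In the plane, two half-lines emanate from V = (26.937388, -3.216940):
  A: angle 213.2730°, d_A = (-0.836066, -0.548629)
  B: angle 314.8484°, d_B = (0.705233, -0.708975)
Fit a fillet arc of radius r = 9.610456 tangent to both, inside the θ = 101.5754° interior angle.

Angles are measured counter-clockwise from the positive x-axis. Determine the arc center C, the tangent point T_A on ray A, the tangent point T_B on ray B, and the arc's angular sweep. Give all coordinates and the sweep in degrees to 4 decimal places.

center=(25.6539,-15.5540) T_A=(20.3813,-7.5190) T_B=(32.4675,-8.7764) sweep=78.4246

bisector direction at 264.0607° = (-0.103475,-0.994632)
center distance |VC| = r/sin(θ/2) = 9.610456/sin(50.7877°) = 12.403649
C = V + |VC|·bis = (25.6539,-15.5540)
T_A = V + ((C−V)·d_A)·d_A = V + 7.8415·d_A = (20.3813,-7.5190)
T_B = V + ((C−V)·d_B)·d_B = V + 7.8415·d_B = (32.4675,-8.7764)
sweep = 180° − θ = 78.4246°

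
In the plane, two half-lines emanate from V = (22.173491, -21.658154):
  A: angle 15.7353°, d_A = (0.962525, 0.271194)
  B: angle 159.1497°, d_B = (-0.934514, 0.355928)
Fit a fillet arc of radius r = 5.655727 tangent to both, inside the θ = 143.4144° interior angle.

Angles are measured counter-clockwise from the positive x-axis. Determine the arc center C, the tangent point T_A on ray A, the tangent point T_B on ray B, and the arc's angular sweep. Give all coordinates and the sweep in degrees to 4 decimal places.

center=(22.4393,-15.7073) T_A=(23.9731,-21.1511) T_B=(20.4263,-20.9927) sweep=36.5856

bisector direction at 87.4425° = (0.044622,0.999004)
center distance |VC| = r/sin(θ/2) = 5.655727/sin(71.7072°) = 5.956752
C = V + |VC|·bis = (22.4393,-15.7073)
T_A = V + ((C−V)·d_A)·d_A = V + 1.8697·d_A = (23.9731,-21.1511)
T_B = V + ((C−V)·d_B)·d_B = V + 1.8697·d_B = (20.4263,-20.9927)
sweep = 180° − θ = 36.5856°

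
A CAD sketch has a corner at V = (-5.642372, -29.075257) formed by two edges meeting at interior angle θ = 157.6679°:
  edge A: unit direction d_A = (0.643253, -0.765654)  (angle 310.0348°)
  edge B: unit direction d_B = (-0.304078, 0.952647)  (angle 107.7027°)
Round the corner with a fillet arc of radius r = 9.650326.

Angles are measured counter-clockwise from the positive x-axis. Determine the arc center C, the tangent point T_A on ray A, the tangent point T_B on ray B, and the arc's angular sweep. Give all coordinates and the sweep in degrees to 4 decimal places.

center=(2.9718,-24.3261) T_A=(-4.4171,-30.5337) T_B=(-6.2216,-27.2606) sweep=22.3321

bisector direction at 28.8687° = (0.875728,0.482805)
center distance |VC| = r/sin(θ/2) = 9.650326/sin(78.8340°) = 9.836531
C = V + |VC|·bis = (2.9718,-24.3261)
T_A = V + ((C−V)·d_A)·d_A = V + 1.9049·d_A = (-4.4171,-30.5337)
T_B = V + ((C−V)·d_B)·d_B = V + 1.9049·d_B = (-6.2216,-27.2606)
sweep = 180° − θ = 22.3321°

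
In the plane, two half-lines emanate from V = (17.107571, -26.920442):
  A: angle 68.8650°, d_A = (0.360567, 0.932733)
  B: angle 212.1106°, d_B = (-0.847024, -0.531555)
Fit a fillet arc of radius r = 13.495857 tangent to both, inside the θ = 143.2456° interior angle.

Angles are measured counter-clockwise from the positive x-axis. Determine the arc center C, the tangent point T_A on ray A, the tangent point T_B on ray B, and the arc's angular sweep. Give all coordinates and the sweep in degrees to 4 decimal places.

center=(6.1361,-17.8724) T_A=(18.7242,-22.7385) T_B=(13.3099,-29.3037) sweep=36.7544

bisector direction at 140.4878° = (-0.771489,0.636243)
center distance |VC| = r/sin(θ/2) = 13.495857/sin(71.6228°) = 14.221112
C = V + |VC|·bis = (6.1361,-17.8724)
T_A = V + ((C−V)·d_A)·d_A = V + 4.4835·d_A = (18.7242,-22.7385)
T_B = V + ((C−V)·d_B)·d_B = V + 4.4835·d_B = (13.3099,-29.3037)
sweep = 180° − θ = 36.7544°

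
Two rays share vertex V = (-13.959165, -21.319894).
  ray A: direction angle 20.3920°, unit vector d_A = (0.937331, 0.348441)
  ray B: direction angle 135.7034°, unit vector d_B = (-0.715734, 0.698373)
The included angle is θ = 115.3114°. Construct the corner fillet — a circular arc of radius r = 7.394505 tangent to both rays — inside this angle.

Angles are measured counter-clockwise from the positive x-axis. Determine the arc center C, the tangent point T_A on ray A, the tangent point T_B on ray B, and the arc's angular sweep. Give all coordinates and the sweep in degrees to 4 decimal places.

bisector direction at 78.0477° = (0.207097,0.978320)
center distance |VC| = r/sin(θ/2) = 7.394505/sin(57.6557°) = 8.752463
C = V + |VC|·bis = (-12.1466,-12.7572)
T_A = V + ((C−V)·d_A)·d_A = V + 4.6826·d_A = (-9.5700,-19.6883)
T_B = V + ((C−V)·d_B)·d_B = V + 4.6826·d_B = (-17.3107,-18.0497)
sweep = 180° − θ = 64.6886°

center=(-12.1466,-12.7572) T_A=(-9.5700,-19.6883) T_B=(-17.3107,-18.0497) sweep=64.6886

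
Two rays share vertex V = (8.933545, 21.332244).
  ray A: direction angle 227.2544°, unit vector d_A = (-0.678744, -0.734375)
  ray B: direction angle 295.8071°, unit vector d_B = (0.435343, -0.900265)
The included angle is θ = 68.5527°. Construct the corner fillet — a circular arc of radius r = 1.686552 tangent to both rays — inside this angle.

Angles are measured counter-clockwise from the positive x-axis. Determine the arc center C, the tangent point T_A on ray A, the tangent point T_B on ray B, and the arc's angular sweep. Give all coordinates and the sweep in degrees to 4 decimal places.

bisector direction at 261.5308° = (-0.147279,-0.989095)
center distance |VC| = r/sin(θ/2) = 1.686552/sin(34.2764°) = 2.994668
C = V + |VC|·bis = (8.4925,18.3702)
T_A = V + ((C−V)·d_A)·d_A = V + 2.4746·d_A = (7.2539,19.5150)
T_B = V + ((C−V)·d_B)·d_B = V + 2.4746·d_B = (10.0108,19.1045)
sweep = 180° − θ = 111.4473°

center=(8.4925,18.3702) T_A=(7.2539,19.5150) T_B=(10.0108,19.1045) sweep=111.4473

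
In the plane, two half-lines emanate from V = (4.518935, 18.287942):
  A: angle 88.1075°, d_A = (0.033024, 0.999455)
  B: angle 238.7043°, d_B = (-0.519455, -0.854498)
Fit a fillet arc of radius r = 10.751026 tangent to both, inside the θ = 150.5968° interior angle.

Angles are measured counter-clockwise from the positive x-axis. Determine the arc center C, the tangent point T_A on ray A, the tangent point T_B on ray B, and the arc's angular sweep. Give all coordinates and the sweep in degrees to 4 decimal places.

bisector direction at 163.4059° = (-0.958352,0.285590)
center distance |VC| = r/sin(θ/2) = 10.751026/sin(75.2984°) = 11.114921
C = V + |VC|·bis = (-6.1331,21.4622)
T_A = V + ((C−V)·d_A)·d_A = V + 2.8208·d_A = (4.6121,21.1072)
T_B = V + ((C−V)·d_B)·d_B = V + 2.8208·d_B = (3.0537,15.8776)
sweep = 180° − θ = 29.4032°

center=(-6.1331,21.4622) T_A=(4.6121,21.1072) T_B=(3.0537,15.8776) sweep=29.4032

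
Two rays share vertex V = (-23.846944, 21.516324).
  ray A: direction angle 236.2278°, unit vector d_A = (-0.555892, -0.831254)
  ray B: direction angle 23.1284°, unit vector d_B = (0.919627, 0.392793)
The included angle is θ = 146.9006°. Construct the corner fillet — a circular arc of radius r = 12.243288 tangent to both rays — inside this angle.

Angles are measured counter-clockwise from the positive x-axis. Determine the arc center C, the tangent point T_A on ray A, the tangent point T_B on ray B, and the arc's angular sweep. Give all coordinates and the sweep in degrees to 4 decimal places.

bisector direction at 309.6781° = (0.638474,-0.769644)
center distance |VC| = r/sin(θ/2) = 12.243288/sin(73.4503°) = 12.772411
C = V + |VC|·bis = (-15.6921,11.6861)
T_A = V + ((C−V)·d_A)·d_A = V + 3.6382·d_A = (-25.8694,18.4921)
T_B = V + ((C−V)·d_B)·d_B = V + 3.6382·d_B = (-20.5012,22.9454)
sweep = 180° − θ = 33.0994°

center=(-15.6921,11.6861) T_A=(-25.8694,18.4921) T_B=(-20.5012,22.9454) sweep=33.0994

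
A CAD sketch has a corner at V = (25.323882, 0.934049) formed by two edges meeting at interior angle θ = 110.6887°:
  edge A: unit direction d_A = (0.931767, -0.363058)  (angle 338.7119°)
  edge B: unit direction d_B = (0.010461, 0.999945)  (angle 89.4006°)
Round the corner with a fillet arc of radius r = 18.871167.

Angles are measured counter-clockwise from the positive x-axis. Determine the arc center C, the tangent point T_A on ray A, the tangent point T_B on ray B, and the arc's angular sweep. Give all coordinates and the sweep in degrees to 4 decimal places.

center=(44.3305,13.7813) T_A=(37.4792,-3.8022) T_B=(25.4604,13.9788) sweep=69.3113

bisector direction at 34.0563° = (0.828488,0.560007)
center distance |VC| = r/sin(θ/2) = 18.871167/sin(55.3443°) = 22.941313
C = V + |VC|·bis = (44.3305,13.7813)
T_A = V + ((C−V)·d_A)·d_A = V + 13.0454·d_A = (37.4792,-3.8022)
T_B = V + ((C−V)·d_B)·d_B = V + 13.0454·d_B = (25.4604,13.9788)
sweep = 180° − θ = 69.3113°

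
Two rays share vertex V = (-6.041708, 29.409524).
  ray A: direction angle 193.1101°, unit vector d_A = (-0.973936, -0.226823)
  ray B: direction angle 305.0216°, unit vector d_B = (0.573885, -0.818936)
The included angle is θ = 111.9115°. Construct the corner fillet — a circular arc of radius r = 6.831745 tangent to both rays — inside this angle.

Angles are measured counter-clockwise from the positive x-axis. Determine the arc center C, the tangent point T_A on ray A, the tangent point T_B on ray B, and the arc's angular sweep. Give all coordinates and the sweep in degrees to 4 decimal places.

center=(-8.9876,21.7089) T_A=(-10.5372,28.3626) T_B=(-3.3928,25.6295) sweep=68.0885

bisector direction at 249.0659° = (-0.357295,-0.933992)
center distance |VC| = r/sin(θ/2) = 6.831745/sin(55.9558°) = 8.244871
C = V + |VC|·bis = (-8.9876,21.7089)
T_A = V + ((C−V)·d_A)·d_A = V + 4.6158·d_A = (-10.5372,28.3626)
T_B = V + ((C−V)·d_B)·d_B = V + 4.6158·d_B = (-3.3928,25.6295)
sweep = 180° − θ = 68.0885°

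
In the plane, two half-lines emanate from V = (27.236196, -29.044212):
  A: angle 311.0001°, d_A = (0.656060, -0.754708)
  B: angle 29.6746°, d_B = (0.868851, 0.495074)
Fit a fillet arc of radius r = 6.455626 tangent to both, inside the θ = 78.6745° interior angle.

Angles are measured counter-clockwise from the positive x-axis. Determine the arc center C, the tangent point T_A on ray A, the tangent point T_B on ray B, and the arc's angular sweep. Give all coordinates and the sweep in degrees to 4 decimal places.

bisector direction at 350.3374° = (0.985813,-0.167847)
center distance |VC| = r/sin(θ/2) = 6.455626/sin(39.3372°) = 10.184241
C = V + |VC|·bis = (37.2760,-30.7536)
T_A = V + ((C−V)·d_A)·d_A = V + 7.8768·d_A = (32.4038,-34.9889)
T_B = V + ((C−V)·d_B)·d_B = V + 7.8768·d_B = (34.0799,-25.1446)
sweep = 180° − θ = 101.3255°

center=(37.2760,-30.7536) T_A=(32.4038,-34.9889) T_B=(34.0799,-25.1446) sweep=101.3255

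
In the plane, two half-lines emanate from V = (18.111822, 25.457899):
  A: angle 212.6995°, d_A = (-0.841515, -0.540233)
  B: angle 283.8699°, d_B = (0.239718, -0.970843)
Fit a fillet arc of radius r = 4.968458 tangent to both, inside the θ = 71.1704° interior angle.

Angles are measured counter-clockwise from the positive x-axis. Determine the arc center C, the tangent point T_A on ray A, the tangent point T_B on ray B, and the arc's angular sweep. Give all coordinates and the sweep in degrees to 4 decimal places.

center=(14.9528,17.5257) T_A=(12.2686,21.7067) T_B=(19.7763,18.7167) sweep=108.8296

bisector direction at 248.2847° = (-0.369995,-0.929034)
center distance |VC| = r/sin(θ/2) = 4.968458/sin(35.5852°) = 8.538147
C = V + |VC|·bis = (14.9528,17.5257)
T_A = V + ((C−V)·d_A)·d_A = V + 6.9437·d_A = (12.2686,21.7067)
T_B = V + ((C−V)·d_B)·d_B = V + 6.9437·d_B = (19.7763,18.7167)
sweep = 180° − θ = 108.8296°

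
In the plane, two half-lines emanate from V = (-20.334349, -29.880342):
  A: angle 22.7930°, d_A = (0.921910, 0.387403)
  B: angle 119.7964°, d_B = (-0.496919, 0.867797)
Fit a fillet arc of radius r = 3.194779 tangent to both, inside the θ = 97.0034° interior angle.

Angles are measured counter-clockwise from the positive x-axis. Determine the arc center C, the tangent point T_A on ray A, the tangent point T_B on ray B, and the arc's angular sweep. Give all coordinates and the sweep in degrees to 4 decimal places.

bisector direction at 71.2947° = (0.320701,0.947181)
center distance |VC| = r/sin(θ/2) = 3.194779/sin(48.5017°) = 4.265533
C = V + |VC|·bis = (-18.9664,-25.8401)
T_A = V + ((C−V)·d_A)·d_A = V + 2.8263·d_A = (-17.7287,-28.7854)
T_B = V + ((C−V)·d_B)·d_B = V + 2.8263·d_B = (-21.7388,-27.4277)
sweep = 180° − θ = 82.9966°

center=(-18.9664,-25.8401) T_A=(-17.7287,-28.7854) T_B=(-21.7388,-27.4277) sweep=82.9966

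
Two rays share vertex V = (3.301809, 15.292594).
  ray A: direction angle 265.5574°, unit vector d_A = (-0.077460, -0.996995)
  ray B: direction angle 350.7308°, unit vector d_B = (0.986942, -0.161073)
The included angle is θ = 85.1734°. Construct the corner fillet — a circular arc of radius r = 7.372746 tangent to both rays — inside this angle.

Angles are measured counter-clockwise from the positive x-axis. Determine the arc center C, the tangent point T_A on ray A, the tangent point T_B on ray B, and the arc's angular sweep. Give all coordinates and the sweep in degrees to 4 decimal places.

bisector direction at 308.1441° = (0.617641,-0.786460)
center distance |VC| = r/sin(θ/2) = 7.372746/sin(42.5867°) = 10.895065
C = V + |VC|·bis = (10.0311,6.7241)
T_A = V + ((C−V)·d_A)·d_A = V + 8.0215·d_A = (2.6805,7.2952)
T_B = V + ((C−V)·d_B)·d_B = V + 8.0215·d_B = (11.2186,14.0005)
sweep = 180° − θ = 94.8266°

center=(10.0311,6.7241) T_A=(2.6805,7.2952) T_B=(11.2186,14.0005) sweep=94.8266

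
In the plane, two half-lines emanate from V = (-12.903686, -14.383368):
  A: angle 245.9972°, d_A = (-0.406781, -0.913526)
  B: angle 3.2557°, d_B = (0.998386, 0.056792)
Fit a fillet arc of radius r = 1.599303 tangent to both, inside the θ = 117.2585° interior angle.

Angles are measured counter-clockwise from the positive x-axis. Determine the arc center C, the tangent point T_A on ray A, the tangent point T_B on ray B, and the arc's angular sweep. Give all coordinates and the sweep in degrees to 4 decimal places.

center=(-11.8393,-15.9247) T_A=(-13.3003,-15.2741) T_B=(-11.9302,-14.3280) sweep=62.7415

bisector direction at 304.6264° = (0.568224,-0.822874)
center distance |VC| = r/sin(θ/2) = 1.599303/sin(58.6292°) = 1.873122
C = V + |VC|·bis = (-11.8393,-15.9247)
T_A = V + ((C−V)·d_A)·d_A = V + 0.9751·d_A = (-13.3003,-15.2741)
T_B = V + ((C−V)·d_B)·d_B = V + 0.9751·d_B = (-11.9302,-14.3280)
sweep = 180° − θ = 62.7415°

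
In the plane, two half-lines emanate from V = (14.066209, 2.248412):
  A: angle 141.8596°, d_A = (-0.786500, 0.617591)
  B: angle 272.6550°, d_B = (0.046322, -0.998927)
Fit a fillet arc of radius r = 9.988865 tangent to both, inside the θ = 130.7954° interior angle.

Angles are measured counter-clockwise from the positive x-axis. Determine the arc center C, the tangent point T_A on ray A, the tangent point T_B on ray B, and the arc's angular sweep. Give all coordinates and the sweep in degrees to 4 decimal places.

center=(4.2999,-2.7831) T_A=(10.4690,5.0731) T_B=(14.2781,-2.3204) sweep=49.2046

bisector direction at 207.2573° = (-0.888959,-0.457987)
center distance |VC| = r/sin(θ/2) = 9.988865/sin(65.3977°) = 10.986199
C = V + |VC|·bis = (4.2999,-2.7831)
T_A = V + ((C−V)·d_A)·d_A = V + 4.5737·d_A = (10.4690,5.0731)
T_B = V + ((C−V)·d_B)·d_B = V + 4.5737·d_B = (14.2781,-2.3204)
sweep = 180° − θ = 49.2046°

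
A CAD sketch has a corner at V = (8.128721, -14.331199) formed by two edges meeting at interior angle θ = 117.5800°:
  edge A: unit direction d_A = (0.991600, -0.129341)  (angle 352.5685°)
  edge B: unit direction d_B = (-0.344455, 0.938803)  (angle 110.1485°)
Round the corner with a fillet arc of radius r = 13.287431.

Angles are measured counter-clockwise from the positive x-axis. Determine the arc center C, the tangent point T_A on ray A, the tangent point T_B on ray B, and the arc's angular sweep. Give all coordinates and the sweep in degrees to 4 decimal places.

center=(17.8300,-2.1966) T_A=(16.1114,-15.3724) T_B=(5.3558,-6.7735) sweep=62.4200

bisector direction at 51.3585° = (0.624445,0.781068)
center distance |VC| = r/sin(θ/2) = 13.287431/sin(58.7900°) = 15.535879
C = V + |VC|·bis = (17.8300,-2.1966)
T_A = V + ((C−V)·d_A)·d_A = V + 8.0503·d_A = (16.1114,-15.3724)
T_B = V + ((C−V)·d_B)·d_B = V + 8.0503·d_B = (5.3558,-6.7735)
sweep = 180° − θ = 62.4200°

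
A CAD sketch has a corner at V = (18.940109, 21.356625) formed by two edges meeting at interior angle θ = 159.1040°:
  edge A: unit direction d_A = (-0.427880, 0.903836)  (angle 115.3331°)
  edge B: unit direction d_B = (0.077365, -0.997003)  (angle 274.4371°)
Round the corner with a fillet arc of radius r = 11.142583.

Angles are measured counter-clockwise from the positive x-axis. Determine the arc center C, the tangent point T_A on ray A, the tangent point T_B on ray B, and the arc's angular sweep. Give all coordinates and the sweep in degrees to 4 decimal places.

bisector direction at 194.8851° = (-0.966443,-0.256881)
center distance |VC| = r/sin(θ/2) = 11.142583/sin(79.5520°) = 11.330443
C = V + |VC|·bis = (7.9899,18.4460)
T_A = V + ((C−V)·d_A)·d_A = V + 2.0547·d_A = (18.0609,23.2137)
T_B = V + ((C−V)·d_B)·d_B = V + 2.0547·d_B = (19.0991,19.3081)
sweep = 180° − θ = 20.8960°

center=(7.9899,18.4460) T_A=(18.0609,23.2137) T_B=(19.0991,19.3081) sweep=20.8960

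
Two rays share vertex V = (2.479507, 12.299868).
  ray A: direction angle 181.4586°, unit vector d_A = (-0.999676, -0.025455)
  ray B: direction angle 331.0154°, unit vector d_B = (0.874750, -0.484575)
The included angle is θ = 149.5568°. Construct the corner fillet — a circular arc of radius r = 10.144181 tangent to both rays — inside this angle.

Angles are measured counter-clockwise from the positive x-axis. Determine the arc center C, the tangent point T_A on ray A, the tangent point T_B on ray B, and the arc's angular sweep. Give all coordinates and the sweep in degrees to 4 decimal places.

center=(-0.0216,2.0887) T_A=(-0.2798,12.2296) T_B=(4.8940,10.9623) sweep=30.4432

bisector direction at 256.2370° = (-0.237906,-0.971288)
center distance |VC| = r/sin(θ/2) = 10.144181/sin(74.7784°) = 10.513003
C = V + |VC|·bis = (-0.0216,2.0887)
T_A = V + ((C−V)·d_A)·d_A = V + 2.7602·d_A = (-0.2798,12.2296)
T_B = V + ((C−V)·d_B)·d_B = V + 2.7602·d_B = (4.8940,10.9623)
sweep = 180° − θ = 30.4432°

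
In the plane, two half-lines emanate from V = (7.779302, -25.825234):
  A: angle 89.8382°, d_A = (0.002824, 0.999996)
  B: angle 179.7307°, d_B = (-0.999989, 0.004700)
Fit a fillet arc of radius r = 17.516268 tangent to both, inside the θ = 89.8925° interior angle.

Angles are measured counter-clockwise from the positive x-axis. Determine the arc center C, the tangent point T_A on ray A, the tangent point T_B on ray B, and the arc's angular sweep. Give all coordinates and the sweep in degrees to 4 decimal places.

center=(-9.6873,-8.2267) T_A=(7.8289,-8.2761) T_B=(-9.7697,-25.7428) sweep=90.1075

bisector direction at 134.7844° = (-0.704442,0.709762)
center distance |VC| = r/sin(θ/2) = 17.516268/sin(44.9462°) = 24.795015
C = V + |VC|·bis = (-9.6873,-8.2267)
T_A = V + ((C−V)·d_A)·d_A = V + 17.5492·d_A = (7.8289,-8.2761)
T_B = V + ((C−V)·d_B)·d_B = V + 17.5492·d_B = (-9.7697,-25.7428)
sweep = 180° − θ = 90.1075°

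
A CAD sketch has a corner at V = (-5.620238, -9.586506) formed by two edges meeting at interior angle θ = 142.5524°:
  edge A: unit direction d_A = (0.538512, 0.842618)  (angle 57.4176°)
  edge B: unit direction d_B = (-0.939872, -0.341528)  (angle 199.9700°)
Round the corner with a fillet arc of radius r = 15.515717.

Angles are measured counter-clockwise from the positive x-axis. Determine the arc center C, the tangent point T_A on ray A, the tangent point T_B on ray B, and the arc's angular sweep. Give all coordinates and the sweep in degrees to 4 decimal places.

bisector direction at 128.6938° = (-0.625158,0.780498)
center distance |VC| = r/sin(θ/2) = 15.515717/sin(71.2762°) = 16.382740
C = V + |VC|·bis = (-15.8620,3.2002)
T_A = V + ((C−V)·d_A)·d_A = V + 5.2590·d_A = (-2.7882,-5.1552)
T_B = V + ((C−V)·d_B)·d_B = V + 5.2590·d_B = (-10.5630,-11.3826)
sweep = 180° − θ = 37.4476°

center=(-15.8620,3.2002) T_A=(-2.7882,-5.1552) T_B=(-10.5630,-11.3826) sweep=37.4476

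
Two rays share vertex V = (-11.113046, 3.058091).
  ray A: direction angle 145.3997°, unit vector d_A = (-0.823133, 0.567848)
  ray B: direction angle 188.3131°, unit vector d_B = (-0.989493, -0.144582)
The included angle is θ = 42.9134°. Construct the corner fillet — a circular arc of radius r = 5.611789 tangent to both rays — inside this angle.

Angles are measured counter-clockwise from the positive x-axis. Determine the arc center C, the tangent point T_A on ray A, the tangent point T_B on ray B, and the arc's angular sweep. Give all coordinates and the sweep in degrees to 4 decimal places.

center=(-26.0524,6.5466) T_A=(-22.8657,11.1658) T_B=(-25.2410,0.9937) sweep=137.0866

bisector direction at 166.8564° = (-0.973803,0.227392)
center distance |VC| = r/sin(θ/2) = 5.611789/sin(21.4567°) = 15.341225
C = V + |VC|·bis = (-26.0524,6.5466)
T_A = V + ((C−V)·d_A)·d_A = V + 14.2780·d_A = (-22.8657,11.1658)
T_B = V + ((C−V)·d_B)·d_B = V + 14.2780·d_B = (-25.2410,0.9937)
sweep = 180° − θ = 137.0866°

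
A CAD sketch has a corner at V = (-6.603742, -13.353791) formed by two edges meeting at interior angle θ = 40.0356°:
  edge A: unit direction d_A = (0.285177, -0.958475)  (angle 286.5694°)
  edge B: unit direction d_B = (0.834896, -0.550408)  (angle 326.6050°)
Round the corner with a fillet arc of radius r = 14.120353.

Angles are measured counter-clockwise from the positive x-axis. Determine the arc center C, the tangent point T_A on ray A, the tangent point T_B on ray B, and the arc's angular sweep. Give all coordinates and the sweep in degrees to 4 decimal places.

bisector direction at 306.5872° = (0.596046,-0.802951)
center distance |VC| = r/sin(θ/2) = 14.120353/sin(20.0178°) = 41.249943
C = V + |VC|·bis = (17.9831,-46.4755)
T_A = V + ((C−V)·d_A)·d_A = V + 38.7579·d_A = (4.4491,-50.5023)
T_B = V + ((C−V)·d_B)·d_B = V + 38.7579·d_B = (25.7551,-34.6864)
sweep = 180° − θ = 139.9644°

center=(17.9831,-46.4755) T_A=(4.4491,-50.5023) T_B=(25.7551,-34.6864) sweep=139.9644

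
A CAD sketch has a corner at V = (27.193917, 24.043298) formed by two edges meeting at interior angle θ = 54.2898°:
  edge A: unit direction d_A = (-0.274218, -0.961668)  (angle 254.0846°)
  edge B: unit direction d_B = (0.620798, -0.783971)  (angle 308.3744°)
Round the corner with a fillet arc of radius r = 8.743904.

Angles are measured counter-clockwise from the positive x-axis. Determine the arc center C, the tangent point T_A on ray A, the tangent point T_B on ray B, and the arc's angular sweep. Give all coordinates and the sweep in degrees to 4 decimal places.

bisector direction at 281.2295° = (0.194739,-0.980855)
center distance |VC| = r/sin(θ/2) = 8.743904/sin(27.1449°) = 19.165041
C = V + |VC|·bis = (30.9261,5.2452)
T_A = V + ((C−V)·d_A)·d_A = V + 17.0541·d_A = (22.5174,7.6429)
T_B = V + ((C−V)·d_B)·d_B = V + 17.0541·d_B = (37.7811,10.6734)
sweep = 180° − θ = 125.7102°

center=(30.9261,5.2452) T_A=(22.5174,7.6429) T_B=(37.7811,10.6734) sweep=125.7102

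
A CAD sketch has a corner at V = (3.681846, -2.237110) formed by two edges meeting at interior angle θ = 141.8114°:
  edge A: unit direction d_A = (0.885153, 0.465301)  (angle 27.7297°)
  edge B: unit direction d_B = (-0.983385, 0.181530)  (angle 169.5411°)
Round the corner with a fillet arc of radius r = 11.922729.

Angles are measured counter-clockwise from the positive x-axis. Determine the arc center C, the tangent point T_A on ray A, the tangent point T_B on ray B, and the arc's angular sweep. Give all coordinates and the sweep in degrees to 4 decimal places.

center=(1.7875,10.2368) T_A=(7.3351,-0.3167) T_B=(-0.3769,-1.4879) sweep=38.1886

bisector direction at 98.6354° = (-0.150146,0.988664)
center distance |VC| = r/sin(θ/2) = 11.922729/sin(70.9057°) = 12.616892
C = V + |VC|·bis = (1.7875,10.2368)
T_A = V + ((C−V)·d_A)·d_A = V + 4.1273·d_A = (7.3351,-0.3167)
T_B = V + ((C−V)·d_B)·d_B = V + 4.1273·d_B = (-0.3769,-1.4879)
sweep = 180° − θ = 38.1886°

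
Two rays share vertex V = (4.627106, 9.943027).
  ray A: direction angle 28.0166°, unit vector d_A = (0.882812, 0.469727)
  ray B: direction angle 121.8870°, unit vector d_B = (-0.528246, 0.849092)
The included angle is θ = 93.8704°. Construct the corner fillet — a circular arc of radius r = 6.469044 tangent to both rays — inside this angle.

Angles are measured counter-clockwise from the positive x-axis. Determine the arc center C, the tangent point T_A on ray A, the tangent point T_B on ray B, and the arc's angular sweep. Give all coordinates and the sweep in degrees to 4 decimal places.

bisector direction at 74.9518° = (0.259632,0.965708)
center distance |VC| = r/sin(θ/2) = 6.469044/sin(46.9352°) = 8.854646
C = V + |VC|·bis = (6.9261,18.4940)
T_A = V + ((C−V)·d_A)·d_A = V + 6.0462·d_A = (9.9647,12.7831)
T_B = V + ((C−V)·d_B)·d_B = V + 6.0462·d_B = (1.4332,15.0768)
sweep = 180° − θ = 86.1296°

center=(6.9261,18.4940) T_A=(9.9647,12.7831) T_B=(1.4332,15.0768) sweep=86.1296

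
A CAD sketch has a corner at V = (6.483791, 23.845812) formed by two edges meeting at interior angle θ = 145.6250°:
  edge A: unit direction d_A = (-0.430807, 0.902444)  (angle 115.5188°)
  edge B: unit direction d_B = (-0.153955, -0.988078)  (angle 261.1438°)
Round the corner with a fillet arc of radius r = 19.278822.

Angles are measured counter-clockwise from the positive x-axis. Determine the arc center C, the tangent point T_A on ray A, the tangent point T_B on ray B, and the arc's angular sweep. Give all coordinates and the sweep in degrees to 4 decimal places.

center=(-13.4832,20.9218) T_A=(3.9148,29.2273) T_B=(5.5657,17.9537) sweep=34.3750

bisector direction at 188.3313° = (-0.989447,-0.144897)
center distance |VC| = r/sin(θ/2) = 19.278822/sin(72.8125°) = 20.180003
C = V + |VC|·bis = (-13.4832,20.9218)
T_A = V + ((C−V)·d_A)·d_A = V + 5.9632·d_A = (3.9148,29.2273)
T_B = V + ((C−V)·d_B)·d_B = V + 5.9632·d_B = (5.5657,17.9537)
sweep = 180° − θ = 34.3750°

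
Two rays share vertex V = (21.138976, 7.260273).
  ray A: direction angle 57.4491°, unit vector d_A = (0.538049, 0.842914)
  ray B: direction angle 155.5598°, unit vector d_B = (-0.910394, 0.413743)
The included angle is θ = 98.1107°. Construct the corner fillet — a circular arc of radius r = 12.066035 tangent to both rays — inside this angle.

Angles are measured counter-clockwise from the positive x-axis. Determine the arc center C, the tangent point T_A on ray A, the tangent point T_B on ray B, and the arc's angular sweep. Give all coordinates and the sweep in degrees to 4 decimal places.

center=(16.6009,22.5763) T_A=(26.7715,16.0842) T_B=(11.6086,11.5915) sweep=81.8893

bisector direction at 106.5045° = (-0.284090,0.958798)
center distance |VC| = r/sin(θ/2) = 12.066035/sin(49.0553°) = 15.974246
C = V + |VC|·bis = (16.6009,22.5763)
T_A = V + ((C−V)·d_A)·d_A = V + 10.4684·d_A = (26.7715,16.0842)
T_B = V + ((C−V)·d_B)·d_B = V + 10.4684·d_B = (11.6086,11.5915)
sweep = 180° − θ = 81.8893°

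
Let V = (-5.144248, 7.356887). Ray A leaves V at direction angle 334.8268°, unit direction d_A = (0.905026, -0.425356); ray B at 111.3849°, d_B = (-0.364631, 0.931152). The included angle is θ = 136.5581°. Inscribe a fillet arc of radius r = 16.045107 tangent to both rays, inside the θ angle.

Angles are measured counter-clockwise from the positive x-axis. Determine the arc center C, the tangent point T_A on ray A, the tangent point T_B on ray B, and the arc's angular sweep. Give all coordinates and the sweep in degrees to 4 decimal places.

bisector direction at 43.1058° = (0.730093,0.683348)
center distance |VC| = r/sin(θ/2) = 16.045107/sin(68.2790°) = 17.271425
C = V + |VC|·bis = (7.4655,19.1593)
T_A = V + ((C−V)·d_A)·d_A = V + 6.3919·d_A = (0.6406,4.6380)
T_B = V + ((C−V)·d_B)·d_B = V + 6.3919·d_B = (-7.4749,13.3087)
sweep = 180° − θ = 43.4419°

center=(7.4655,19.1593) T_A=(0.6406,4.6380) T_B=(-7.4749,13.3087) sweep=43.4419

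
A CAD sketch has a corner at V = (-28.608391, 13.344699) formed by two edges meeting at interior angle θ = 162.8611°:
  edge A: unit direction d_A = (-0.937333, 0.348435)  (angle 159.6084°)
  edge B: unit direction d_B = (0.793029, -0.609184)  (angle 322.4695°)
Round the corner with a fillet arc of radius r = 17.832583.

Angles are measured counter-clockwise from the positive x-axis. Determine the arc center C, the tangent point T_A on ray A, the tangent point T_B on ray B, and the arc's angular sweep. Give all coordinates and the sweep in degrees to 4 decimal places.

bisector direction at 241.0389° = (-0.484215,-0.874949)
center distance |VC| = r/sin(θ/2) = 17.832583/sin(81.4305°) = 18.033914
C = V + |VC|·bis = (-37.3407,-2.4341)
T_A = V + ((C−V)·d_A)·d_A = V + 2.6872·d_A = (-31.1272,14.2810)
T_B = V + ((C−V)·d_B)·d_B = V + 2.6872·d_B = (-26.4774,11.7077)
sweep = 180° − θ = 17.1389°

center=(-37.3407,-2.4341) T_A=(-31.1272,14.2810) T_B=(-26.4774,11.7077) sweep=17.1389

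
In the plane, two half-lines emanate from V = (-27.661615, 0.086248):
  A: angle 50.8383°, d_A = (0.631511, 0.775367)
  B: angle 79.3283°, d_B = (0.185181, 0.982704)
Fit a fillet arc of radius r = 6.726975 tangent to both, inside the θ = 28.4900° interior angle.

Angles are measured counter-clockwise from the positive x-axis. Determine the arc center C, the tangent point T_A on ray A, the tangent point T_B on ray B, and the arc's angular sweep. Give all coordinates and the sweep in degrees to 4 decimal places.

bisector direction at 65.0833° = (0.421300,0.906921)
center distance |VC| = r/sin(θ/2) = 6.726975/sin(14.2450°) = 27.337791
C = V + |VC|·bis = (-16.1442,24.8795)
T_A = V + ((C−V)·d_A)·d_A = V + 26.4972·d_A = (-10.9283,20.6313)
T_B = V + ((C−V)·d_B)·d_B = V + 26.4972·d_B = (-22.7548,26.1252)
sweep = 180° − θ = 151.5100°

center=(-16.1442,24.8795) T_A=(-10.9283,20.6313) T_B=(-22.7548,26.1252) sweep=151.5100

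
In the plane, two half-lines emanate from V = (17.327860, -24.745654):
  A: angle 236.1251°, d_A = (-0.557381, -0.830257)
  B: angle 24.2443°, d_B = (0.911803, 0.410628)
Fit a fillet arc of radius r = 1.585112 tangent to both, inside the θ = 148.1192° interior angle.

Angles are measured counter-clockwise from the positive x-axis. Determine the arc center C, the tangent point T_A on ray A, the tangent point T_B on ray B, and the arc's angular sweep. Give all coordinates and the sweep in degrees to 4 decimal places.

center=(18.3916,-26.0051) T_A=(17.0755,-25.1215) T_B=(17.7407,-24.5597) sweep=31.8808

bisector direction at 310.1847° = (0.645254,-0.763968)
center distance |VC| = r/sin(θ/2) = 1.585112/sin(74.0596°) = 1.648500
C = V + |VC|·bis = (18.3916,-26.0051)
T_A = V + ((C−V)·d_A)·d_A = V + 0.4527·d_A = (17.0755,-25.1215)
T_B = V + ((C−V)·d_B)·d_B = V + 0.4527·d_B = (17.7407,-24.5597)
sweep = 180° − θ = 31.8808°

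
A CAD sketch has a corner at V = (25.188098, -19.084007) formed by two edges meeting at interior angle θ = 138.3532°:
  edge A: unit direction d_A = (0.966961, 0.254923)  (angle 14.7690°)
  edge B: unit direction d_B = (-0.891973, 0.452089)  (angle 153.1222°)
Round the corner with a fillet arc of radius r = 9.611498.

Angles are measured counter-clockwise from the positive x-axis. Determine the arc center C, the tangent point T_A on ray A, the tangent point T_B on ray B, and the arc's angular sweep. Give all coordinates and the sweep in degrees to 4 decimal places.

bisector direction at 83.9456° = (0.105473,0.994422)
center distance |VC| = r/sin(θ/2) = 9.611498/sin(69.1766°) = 10.283190
C = V + |VC|·bis = (26.2727,-8.8582)
T_A = V + ((C−V)·d_A)·d_A = V + 3.6556·d_A = (28.7229,-18.1521)
T_B = V + ((C−V)·d_B)·d_B = V + 3.6556·d_B = (21.9274,-17.4314)
sweep = 180° − θ = 41.6468°

center=(26.2727,-8.8582) T_A=(28.7229,-18.1521) T_B=(21.9274,-17.4314) sweep=41.6468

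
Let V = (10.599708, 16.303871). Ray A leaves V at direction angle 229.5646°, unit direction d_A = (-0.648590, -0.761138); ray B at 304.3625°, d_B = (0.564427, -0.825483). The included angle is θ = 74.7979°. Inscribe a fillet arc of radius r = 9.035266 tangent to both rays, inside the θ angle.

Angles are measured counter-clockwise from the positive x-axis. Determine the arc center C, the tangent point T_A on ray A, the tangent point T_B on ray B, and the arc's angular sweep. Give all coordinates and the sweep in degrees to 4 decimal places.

bisector direction at 266.9636° = (-0.052971,-0.998596)
center distance |VC| = r/sin(θ/2) = 9.035266/sin(37.3989°) = 14.876263
C = V + |VC|·bis = (9.8117,1.4485)
T_A = V + ((C−V)·d_A)·d_A = V + 11.8181·d_A = (2.9346,7.3087)
T_B = V + ((C−V)·d_B)·d_B = V + 11.8181·d_B = (17.2702,6.5482)
sweep = 180° − θ = 105.2021°

center=(9.8117,1.4485) T_A=(2.9346,7.3087) T_B=(17.2702,6.5482) sweep=105.2021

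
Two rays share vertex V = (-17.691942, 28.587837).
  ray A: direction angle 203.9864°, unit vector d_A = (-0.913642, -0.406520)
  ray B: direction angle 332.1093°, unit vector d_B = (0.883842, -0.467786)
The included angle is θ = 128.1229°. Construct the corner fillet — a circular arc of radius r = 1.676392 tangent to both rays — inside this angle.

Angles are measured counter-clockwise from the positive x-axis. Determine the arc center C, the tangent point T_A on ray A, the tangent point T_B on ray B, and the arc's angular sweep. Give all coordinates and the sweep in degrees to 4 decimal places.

bisector direction at 268.0478° = (-0.034065,-0.999420)
center distance |VC| = r/sin(θ/2) = 1.676392/sin(64.0614°) = 1.864183
C = V + |VC|·bis = (-17.7554,26.7247)
T_A = V + ((C−V)·d_A)·d_A = V + 0.8154·d_A = (-18.4369,28.2564)
T_B = V + ((C−V)·d_B)·d_B = V + 0.8154·d_B = (-16.9713,28.2064)
sweep = 180° − θ = 51.8771°

center=(-17.7554,26.7247) T_A=(-18.4369,28.2564) T_B=(-16.9713,28.2064) sweep=51.8771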